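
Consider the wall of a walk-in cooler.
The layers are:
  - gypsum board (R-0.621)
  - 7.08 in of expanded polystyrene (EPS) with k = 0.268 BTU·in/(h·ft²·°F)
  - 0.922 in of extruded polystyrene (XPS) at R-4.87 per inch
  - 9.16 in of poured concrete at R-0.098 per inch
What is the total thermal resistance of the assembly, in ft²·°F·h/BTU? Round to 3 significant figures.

7.08/0.268 = 26.42
0.922 × 4.87 = 4.49
9.16 × 0.098 = 0.8977
R_total = 0.621 + 26.42 + 4.49 + 0.8977 = 32.43 ft²·°F·h/BTU

32.4 ft²·°F·h/BTU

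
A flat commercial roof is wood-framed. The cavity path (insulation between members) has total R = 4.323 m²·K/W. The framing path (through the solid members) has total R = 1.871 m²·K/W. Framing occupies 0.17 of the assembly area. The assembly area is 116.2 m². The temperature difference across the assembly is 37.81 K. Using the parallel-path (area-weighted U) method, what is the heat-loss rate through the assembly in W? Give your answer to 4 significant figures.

U_eff = 0.83/4.323 + 0.17/1.871 = 0.192 + 0.090861 = 0.28286
R_eff = 1/U_eff = 3.5354 m²·K/W
Q = 116.2 × 37.81 / 3.5354 = 1242.7 W

1243 W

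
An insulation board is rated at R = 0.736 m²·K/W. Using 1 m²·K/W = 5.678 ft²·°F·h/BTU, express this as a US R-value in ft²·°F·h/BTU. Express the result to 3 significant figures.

R_US = 0.736 × 5.678 = 4.179

4.18 ft²·°F·h/BTU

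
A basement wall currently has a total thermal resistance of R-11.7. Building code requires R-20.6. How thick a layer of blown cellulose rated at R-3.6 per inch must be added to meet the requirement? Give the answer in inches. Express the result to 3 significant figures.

ΔR = 20.6 − 11.7 = 8.9 ft²·°F·h/BTU
L = ΔR / (R/in) = 8.9/3.6 = 2.472 in

2.47 in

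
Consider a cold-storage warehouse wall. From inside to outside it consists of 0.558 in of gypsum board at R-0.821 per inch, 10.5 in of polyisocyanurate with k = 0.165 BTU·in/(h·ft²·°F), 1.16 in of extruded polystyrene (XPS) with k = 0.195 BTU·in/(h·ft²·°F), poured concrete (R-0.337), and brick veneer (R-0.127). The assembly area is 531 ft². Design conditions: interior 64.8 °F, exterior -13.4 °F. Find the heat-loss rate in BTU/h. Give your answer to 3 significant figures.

589 BTU/h

0.558 × 0.821 = 0.4581
10.5/0.165 = 63.64
1.16/0.195 = 5.949
R_total = 0.4581 + 63.64 + 5.949 + 0.337 + 0.127 = 70.51 ft²·°F·h/BTU
Q = A·ΔT/R = 531 × (64.8 − (-13.4)) / 70.51 = 588.9 BTU/h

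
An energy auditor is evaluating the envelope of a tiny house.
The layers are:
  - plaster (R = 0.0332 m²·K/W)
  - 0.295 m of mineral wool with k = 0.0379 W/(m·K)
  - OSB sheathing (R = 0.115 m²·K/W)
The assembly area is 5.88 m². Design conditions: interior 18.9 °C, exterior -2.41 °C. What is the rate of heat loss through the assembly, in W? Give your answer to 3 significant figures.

0.295/0.0379 = 7.784
R_total = 0.0332 + 7.784 + 0.115 = 7.932 m²·K/W
Q = A·ΔT/R = 5.88 × (18.9 − (-2.41)) / 7.932 = 15.8 W

15.8 W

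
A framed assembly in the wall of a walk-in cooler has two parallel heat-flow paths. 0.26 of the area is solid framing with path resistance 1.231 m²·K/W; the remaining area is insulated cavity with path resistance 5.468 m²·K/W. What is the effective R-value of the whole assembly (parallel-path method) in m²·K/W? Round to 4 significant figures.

U_eff = 0.74/5.468 + 0.26/1.231 = 0.13533 + 0.21121 = 0.34654
R_eff = 1/U_eff = 2.8856 m²·K/W

2.886 m²·K/W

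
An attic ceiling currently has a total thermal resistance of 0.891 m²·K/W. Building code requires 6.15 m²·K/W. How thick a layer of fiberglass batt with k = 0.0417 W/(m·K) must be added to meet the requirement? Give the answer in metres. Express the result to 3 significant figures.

0.219 m

ΔR = 6.15 − 0.891 = 5.259 m²·K/W
L = ΔR × k = 5.259 × 0.0417 = 0.2193 m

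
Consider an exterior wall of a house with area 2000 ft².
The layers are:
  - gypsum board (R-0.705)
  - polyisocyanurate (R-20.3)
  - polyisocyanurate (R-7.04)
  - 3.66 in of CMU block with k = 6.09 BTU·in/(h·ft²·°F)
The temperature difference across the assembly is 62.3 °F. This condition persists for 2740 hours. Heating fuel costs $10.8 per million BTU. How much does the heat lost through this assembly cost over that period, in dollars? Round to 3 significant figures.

3.66/6.09 = 0.601
R_total = 0.705 + 20.3 + 7.04 + 0.601 = 28.65 ft²·°F·h/BTU
Q = 2000 × 62.3 / 28.65 = 4350 BTU/h
E = 4350 × 2740 = 11920000 BTU
Cost = 11920000/10⁶ × 10.8 = $128.7

129 dollars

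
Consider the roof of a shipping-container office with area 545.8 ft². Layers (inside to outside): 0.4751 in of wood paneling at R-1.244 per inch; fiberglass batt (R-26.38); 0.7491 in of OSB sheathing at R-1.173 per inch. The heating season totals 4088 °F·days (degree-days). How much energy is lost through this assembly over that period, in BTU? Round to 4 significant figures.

1923000 BTU

0.4751 × 1.244 = 0.59102
0.7491 × 1.173 = 0.87869
R_total = 0.59102 + 26.38 + 0.87869 = 27.85 ft²·°F·h/BTU
E = A × HDD × 24 / R = 545.8 × 4088 × 24 / 27.85 = 1922800 BTU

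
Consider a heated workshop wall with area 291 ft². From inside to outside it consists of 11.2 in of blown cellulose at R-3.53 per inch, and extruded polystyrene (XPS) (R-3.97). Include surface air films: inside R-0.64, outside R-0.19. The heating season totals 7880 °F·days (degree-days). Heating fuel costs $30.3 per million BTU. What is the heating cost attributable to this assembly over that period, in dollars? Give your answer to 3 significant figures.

11.2 × 3.53 = 39.54
R_total = 0.64 + 39.54 + 3.97 + 0.19 = 44.34 ft²·°F·h/BTU
E = A × HDD × 24 / R = 291 × 7880 × 24 / 44.34 = 1241000 BTU
Cost = 1241000/10⁶ × 30.3 = $37.61

37.6 dollars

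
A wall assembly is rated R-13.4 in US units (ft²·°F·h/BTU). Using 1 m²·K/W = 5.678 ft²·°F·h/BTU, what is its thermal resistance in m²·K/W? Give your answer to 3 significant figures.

R_SI = 13.4/5.678 = 2.36

2.36 m²·K/W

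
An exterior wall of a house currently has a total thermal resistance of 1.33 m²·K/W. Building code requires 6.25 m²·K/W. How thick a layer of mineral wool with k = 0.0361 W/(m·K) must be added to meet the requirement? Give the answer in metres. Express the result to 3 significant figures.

ΔR = 6.25 − 1.33 = 4.92 m²·K/W
L = ΔR × k = 4.92 × 0.0361 = 0.1776 m

0.178 m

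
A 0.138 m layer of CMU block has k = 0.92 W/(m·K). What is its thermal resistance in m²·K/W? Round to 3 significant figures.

R = L/k = 0.138/0.92 = 0.15 m²·K/W

0.150 m²·K/W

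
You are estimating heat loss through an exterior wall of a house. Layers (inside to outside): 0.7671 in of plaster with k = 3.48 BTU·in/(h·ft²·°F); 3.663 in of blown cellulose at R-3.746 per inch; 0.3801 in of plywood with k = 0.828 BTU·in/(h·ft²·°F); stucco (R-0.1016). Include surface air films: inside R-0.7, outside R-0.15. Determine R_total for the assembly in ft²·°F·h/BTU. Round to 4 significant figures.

15.35 ft²·°F·h/BTU

0.7671/3.48 = 0.22043
3.663 × 3.746 = 13.722
0.3801/0.828 = 0.45906
R_total = 0.7 + 0.22043 + 13.722 + 0.45906 + 0.1016 + 0.15 = 15.353 ft²·°F·h/BTU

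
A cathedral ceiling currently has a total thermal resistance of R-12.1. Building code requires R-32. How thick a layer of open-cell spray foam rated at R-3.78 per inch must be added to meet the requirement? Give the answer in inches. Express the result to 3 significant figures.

5.26 in

ΔR = 32 − 12.1 = 19.9 ft²·°F·h/BTU
L = ΔR / (R/in) = 19.9/3.78 = 5.265 in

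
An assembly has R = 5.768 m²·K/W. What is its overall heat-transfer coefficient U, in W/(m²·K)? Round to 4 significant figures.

0.1734 W/(m²·K)

U = 1/R = 1/5.768 = 0.17337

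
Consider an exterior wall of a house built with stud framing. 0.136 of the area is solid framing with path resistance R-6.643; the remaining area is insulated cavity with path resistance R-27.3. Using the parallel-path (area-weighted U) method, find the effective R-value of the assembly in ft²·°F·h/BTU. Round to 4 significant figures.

U_eff = 0.864/27.3 + 0.136/6.643 = 0.031648 + 0.020473 = 0.052121
R_eff = 1/U_eff = 19.186 ft²·°F·h/BTU

19.19 ft²·°F·h/BTU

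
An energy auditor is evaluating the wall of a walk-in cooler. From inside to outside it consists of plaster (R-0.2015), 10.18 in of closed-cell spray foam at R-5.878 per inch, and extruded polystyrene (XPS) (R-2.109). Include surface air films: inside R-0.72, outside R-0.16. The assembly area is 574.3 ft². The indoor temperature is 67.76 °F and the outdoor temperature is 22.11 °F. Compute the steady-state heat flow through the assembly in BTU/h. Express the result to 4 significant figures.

10.18 × 5.878 = 59.838
R_total = 0.72 + 0.2015 + 59.838 + 2.109 + 0.16 = 63.029 ft²·°F·h/BTU
Q = A·ΔT/R = 574.3 × (67.76 − 22.11) / 63.029 = 415.95 BTU/h

416.0 BTU/h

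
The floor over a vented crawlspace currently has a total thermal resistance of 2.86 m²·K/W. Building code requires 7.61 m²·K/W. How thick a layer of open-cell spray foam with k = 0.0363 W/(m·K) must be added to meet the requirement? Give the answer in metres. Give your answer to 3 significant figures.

0.172 m

ΔR = 7.61 − 2.86 = 4.75 m²·K/W
L = ΔR × k = 4.75 × 0.0363 = 0.1724 m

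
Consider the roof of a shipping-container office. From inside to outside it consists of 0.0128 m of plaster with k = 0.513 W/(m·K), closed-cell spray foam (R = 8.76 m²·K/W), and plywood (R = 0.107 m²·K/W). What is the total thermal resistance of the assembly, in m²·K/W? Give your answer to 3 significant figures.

8.89 m²·K/W

0.0128/0.513 = 0.02495
R_total = 0.02495 + 8.76 + 0.107 = 8.892 m²·K/W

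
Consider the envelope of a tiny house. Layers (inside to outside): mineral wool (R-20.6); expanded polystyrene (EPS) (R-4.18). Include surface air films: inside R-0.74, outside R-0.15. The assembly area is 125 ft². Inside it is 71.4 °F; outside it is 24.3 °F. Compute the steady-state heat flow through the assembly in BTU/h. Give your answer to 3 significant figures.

R_total = 0.74 + 20.6 + 4.18 + 0.15 = 25.67 ft²·°F·h/BTU
Q = A·ΔT/R = 125 × (71.4 − 24.3) / 25.67 = 229.4 BTU/h

229 BTU/h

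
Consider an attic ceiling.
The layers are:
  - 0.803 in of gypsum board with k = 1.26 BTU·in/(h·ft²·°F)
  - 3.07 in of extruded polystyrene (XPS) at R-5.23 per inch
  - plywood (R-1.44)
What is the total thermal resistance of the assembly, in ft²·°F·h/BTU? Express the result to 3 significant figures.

0.803/1.26 = 0.6373
3.07 × 5.23 = 16.06
R_total = 0.6373 + 16.06 + 1.44 = 18.13 ft²·°F·h/BTU

18.1 ft²·°F·h/BTU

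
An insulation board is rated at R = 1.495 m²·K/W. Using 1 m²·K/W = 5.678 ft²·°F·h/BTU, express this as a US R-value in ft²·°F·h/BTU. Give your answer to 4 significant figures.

8.489 ft²·°F·h/BTU

R_US = 1.495 × 5.678 = 8.4886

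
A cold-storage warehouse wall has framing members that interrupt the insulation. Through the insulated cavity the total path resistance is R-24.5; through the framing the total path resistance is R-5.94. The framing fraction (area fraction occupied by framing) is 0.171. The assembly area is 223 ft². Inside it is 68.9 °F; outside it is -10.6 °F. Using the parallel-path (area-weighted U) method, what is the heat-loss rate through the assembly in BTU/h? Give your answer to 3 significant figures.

U_eff = 0.829/24.5 + 0.171/5.94 = 0.03384 + 0.02879 = 0.06262
R_eff = 1/U_eff = 15.97 ft²·°F·h/BTU
Q = 223 × (68.9 − (-10.6)) / 15.97 = 1110 BTU/h

1110 BTU/h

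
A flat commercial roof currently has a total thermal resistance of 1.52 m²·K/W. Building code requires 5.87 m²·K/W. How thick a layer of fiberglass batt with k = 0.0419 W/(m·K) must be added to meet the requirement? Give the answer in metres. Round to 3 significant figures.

0.182 m

ΔR = 5.87 − 1.52 = 4.35 m²·K/W
L = ΔR × k = 4.35 × 0.0419 = 0.1823 m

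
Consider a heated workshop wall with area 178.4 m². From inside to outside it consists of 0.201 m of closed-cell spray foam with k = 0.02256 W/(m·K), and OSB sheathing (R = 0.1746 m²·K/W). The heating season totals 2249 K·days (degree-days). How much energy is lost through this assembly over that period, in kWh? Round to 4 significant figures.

0.201/0.02256 = 8.9096
R_total = 8.9096 + 0.1746 = 9.0842 m²·K/W
E = A × HDD × 24 / R / 1000 = 178.4 × 2249 × 24 / 9.0842 / 1000 = 1060 kWh

1060 kWh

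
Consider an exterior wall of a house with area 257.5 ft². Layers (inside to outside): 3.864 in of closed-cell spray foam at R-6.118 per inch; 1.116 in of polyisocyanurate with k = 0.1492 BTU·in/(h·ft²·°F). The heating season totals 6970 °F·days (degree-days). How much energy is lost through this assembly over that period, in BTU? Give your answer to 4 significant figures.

1384000 BTU

3.864 × 6.118 = 23.64
1.116/0.1492 = 7.4799
R_total = 23.64 + 7.4799 = 31.12 ft²·°F·h/BTU
E = A × HDD × 24 / R = 257.5 × 6970 × 24 / 31.12 = 1384200 BTU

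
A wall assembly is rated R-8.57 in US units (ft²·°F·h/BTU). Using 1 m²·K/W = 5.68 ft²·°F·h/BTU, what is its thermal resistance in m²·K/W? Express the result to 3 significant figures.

R_SI = 8.57/5.68 = 1.509

1.51 m²·K/W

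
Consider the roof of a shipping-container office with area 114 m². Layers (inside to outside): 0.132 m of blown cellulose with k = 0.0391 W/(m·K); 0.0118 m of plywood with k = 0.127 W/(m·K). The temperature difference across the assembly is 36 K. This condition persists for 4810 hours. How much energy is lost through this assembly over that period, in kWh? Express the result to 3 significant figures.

0.132/0.0391 = 3.376
0.0118/0.127 = 0.09291
R_total = 3.376 + 0.09291 = 3.469 m²·K/W
Q = 114 × 36 / 3.469 = 1183 W
E = 1183 W × 4810 h / 1000 = 5691 kWh

5690 kWh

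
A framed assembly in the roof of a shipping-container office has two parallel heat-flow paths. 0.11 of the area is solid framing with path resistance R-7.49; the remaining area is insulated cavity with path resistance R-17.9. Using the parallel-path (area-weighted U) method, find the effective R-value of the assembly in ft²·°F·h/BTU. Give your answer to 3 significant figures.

15.5 ft²·°F·h/BTU

U_eff = 0.89/17.9 + 0.11/7.49 = 0.04972 + 0.01469 = 0.06441
R_eff = 1/U_eff = 15.53 ft²·°F·h/BTU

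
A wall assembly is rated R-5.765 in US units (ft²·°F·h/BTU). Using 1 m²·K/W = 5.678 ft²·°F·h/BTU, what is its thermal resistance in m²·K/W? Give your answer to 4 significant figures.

R_SI = 5.765/5.678 = 1.0153

1.015 m²·K/W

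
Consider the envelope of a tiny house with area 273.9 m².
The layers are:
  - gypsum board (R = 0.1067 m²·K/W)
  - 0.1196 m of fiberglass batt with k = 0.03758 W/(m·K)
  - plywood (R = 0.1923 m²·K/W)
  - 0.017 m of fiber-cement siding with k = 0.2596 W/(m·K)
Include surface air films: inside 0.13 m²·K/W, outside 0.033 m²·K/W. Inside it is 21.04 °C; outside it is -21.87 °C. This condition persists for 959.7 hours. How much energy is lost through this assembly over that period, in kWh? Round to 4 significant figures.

3040 kWh

0.1196/0.03758 = 3.1825
0.017/0.2596 = 0.065485
R_total = 0.13 + 0.1067 + 3.1825 + 0.1923 + 0.065485 + 0.033 = 3.71 m²·K/W
Q = 273.9 × (21.04 − (-21.87)) / 3.71 = 3167.9 W
E = 3167.9 W × 959.7 h / 1000 = 3040.2 kWh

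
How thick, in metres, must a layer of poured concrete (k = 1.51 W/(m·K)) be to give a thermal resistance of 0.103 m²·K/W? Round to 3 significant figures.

L = R·k = 0.103 × 1.51 = 0.1555 m

0.156 m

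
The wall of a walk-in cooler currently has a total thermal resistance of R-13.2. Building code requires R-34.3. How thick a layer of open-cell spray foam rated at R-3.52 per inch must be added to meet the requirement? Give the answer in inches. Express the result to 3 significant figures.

5.99 in

ΔR = 34.3 − 13.2 = 21.1 ft²·°F·h/BTU
L = ΔR / (R/in) = 21.1/3.52 = 5.994 in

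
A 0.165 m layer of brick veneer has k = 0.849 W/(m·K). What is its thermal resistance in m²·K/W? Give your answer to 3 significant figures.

R = L/k = 0.165/0.849 = 0.1943 m²·K/W

0.194 m²·K/W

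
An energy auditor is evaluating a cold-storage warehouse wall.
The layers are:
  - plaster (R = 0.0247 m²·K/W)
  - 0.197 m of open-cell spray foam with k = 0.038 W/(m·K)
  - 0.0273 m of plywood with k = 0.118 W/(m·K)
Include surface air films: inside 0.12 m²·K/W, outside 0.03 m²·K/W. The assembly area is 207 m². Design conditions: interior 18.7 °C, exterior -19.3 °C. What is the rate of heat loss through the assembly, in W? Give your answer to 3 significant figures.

0.197/0.038 = 5.184
0.0273/0.118 = 0.2314
R_total = 0.12 + 0.0247 + 5.184 + 0.2314 + 0.03 = 5.59 m²·K/W
Q = A·ΔT/R = 207 × (18.7 − (-19.3)) / 5.59 = 1407 W

1410 W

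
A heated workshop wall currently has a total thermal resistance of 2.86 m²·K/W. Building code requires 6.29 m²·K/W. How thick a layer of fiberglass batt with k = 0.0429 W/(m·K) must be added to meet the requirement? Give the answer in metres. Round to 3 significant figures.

0.147 m

ΔR = 6.29 − 2.86 = 3.43 m²·K/W
L = ΔR × k = 3.43 × 0.0429 = 0.1471 m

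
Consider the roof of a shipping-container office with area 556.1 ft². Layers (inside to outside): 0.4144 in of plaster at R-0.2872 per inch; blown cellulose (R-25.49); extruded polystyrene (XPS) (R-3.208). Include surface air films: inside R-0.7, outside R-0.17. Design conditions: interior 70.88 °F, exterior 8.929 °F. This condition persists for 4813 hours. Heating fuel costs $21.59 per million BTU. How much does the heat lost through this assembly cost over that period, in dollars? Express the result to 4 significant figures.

0.4144 × 0.2872 = 0.11902
R_total = 0.7 + 0.11902 + 25.49 + 3.208 + 0.17 = 29.687 ft²·°F·h/BTU
Q = 556.1 × (70.88 − 8.929) / 29.687 = 1160.5 BTU/h
E = 1160.5 × 4813 = 5585400 BTU
Cost = 5585400/10⁶ × 21.59 = $120.59

120.6 dollars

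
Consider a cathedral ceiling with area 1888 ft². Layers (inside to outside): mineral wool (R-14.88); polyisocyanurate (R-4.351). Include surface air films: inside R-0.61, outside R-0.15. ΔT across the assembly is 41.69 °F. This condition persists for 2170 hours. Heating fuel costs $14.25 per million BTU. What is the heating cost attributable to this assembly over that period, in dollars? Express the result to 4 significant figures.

R_total = 0.61 + 14.88 + 4.351 + 0.15 = 19.991 ft²·°F·h/BTU
Q = 1888 × 41.69 / 19.991 = 3937.3 BTU/h
E = 3937.3 × 2170 = 8544000 BTU
Cost = 8544000/10⁶ × 14.25 = $121.75

121.8 dollars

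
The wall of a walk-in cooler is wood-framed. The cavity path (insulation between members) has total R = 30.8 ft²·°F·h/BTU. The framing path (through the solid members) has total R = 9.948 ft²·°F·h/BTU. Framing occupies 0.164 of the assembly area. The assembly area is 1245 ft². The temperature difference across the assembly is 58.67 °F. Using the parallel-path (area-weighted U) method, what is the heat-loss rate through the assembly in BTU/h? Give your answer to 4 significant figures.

3187 BTU/h

U_eff = 0.836/30.8 + 0.164/9.948 = 0.027143 + 0.016486 = 0.043629
R_eff = 1/U_eff = 22.921 ft²·°F·h/BTU
Q = 1245 × 58.67 / 22.921 = 3186.8 BTU/h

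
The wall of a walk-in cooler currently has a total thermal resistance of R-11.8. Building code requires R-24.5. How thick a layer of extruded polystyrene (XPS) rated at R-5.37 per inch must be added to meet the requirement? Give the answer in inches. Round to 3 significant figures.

ΔR = 24.5 − 11.8 = 12.7 ft²·°F·h/BTU
L = ΔR / (R/in) = 12.7/5.37 = 2.365 in

2.36 in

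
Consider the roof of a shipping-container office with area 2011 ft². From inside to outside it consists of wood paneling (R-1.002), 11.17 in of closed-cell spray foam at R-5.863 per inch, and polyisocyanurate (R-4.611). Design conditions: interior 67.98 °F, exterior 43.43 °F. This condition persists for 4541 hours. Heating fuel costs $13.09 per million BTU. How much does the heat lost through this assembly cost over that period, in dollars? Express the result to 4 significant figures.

41.27 dollars

11.17 × 5.863 = 65.49
R_total = 1.002 + 65.49 + 4.611 = 71.103 ft²·°F·h/BTU
Q = 2011 × (67.98 − 43.43) / 71.103 = 694.35 BTU/h
E = 694.35 × 4541 = 3153000 BTU
Cost = 3153000/10⁶ × 13.09 = $41.273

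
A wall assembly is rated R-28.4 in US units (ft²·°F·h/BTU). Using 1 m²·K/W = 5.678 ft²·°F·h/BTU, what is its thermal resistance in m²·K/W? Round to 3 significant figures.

R_SI = 28.4/5.678 = 5.002

5.00 m²·K/W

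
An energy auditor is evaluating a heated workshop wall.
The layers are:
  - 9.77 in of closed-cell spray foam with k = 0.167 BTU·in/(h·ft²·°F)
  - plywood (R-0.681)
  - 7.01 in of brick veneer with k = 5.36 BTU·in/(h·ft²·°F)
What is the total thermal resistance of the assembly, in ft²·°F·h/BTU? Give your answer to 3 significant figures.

9.77/0.167 = 58.5
7.01/5.36 = 1.308
R_total = 58.5 + 0.681 + 1.308 = 60.49 ft²·°F·h/BTU

60.5 ft²·°F·h/BTU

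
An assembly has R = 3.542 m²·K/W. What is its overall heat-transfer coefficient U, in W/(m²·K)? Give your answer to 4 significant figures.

U = 1/R = 1/3.542 = 0.28233

0.2823 W/(m²·K)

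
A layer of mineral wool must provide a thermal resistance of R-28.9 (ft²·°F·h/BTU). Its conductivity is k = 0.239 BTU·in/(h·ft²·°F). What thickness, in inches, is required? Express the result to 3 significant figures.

6.91 in

L = R × k = 28.9 × 0.239 = 6.907 in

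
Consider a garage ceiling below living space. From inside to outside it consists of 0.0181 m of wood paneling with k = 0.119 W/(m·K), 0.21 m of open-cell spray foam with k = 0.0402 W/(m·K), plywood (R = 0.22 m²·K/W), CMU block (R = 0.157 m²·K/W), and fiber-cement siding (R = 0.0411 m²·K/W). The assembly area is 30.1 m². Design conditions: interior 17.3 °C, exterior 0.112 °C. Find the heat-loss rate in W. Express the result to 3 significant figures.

89.3 W

0.0181/0.119 = 0.1521
0.21/0.0402 = 5.224
R_total = 0.1521 + 5.224 + 0.22 + 0.157 + 0.0411 = 5.794 m²·K/W
Q = A·ΔT/R = 30.1 × (17.3 − 0.112) / 5.794 = 89.29 W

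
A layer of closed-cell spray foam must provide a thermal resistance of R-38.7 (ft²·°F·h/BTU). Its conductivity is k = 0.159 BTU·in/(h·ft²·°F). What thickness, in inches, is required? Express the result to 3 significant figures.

6.15 in

L = R × k = 38.7 × 0.159 = 6.153 in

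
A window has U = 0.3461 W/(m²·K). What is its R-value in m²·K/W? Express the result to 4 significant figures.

2.889 m²·K/W

R = 1/U = 1/0.3461 = 2.8893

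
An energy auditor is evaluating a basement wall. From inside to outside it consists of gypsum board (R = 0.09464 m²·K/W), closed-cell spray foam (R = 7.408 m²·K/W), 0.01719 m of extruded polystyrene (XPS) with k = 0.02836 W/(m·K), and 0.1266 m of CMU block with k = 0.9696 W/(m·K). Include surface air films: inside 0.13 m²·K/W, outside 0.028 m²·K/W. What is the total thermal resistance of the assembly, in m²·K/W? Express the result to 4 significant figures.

8.397 m²·K/W

0.01719/0.02836 = 0.60614
0.1266/0.9696 = 0.13057
R_total = 0.13 + 0.09464 + 7.408 + 0.60614 + 0.13057 + 0.028 = 8.3973 m²·K/W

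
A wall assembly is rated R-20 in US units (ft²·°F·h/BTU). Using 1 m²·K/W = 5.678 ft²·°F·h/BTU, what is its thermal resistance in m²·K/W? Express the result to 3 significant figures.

R_SI = 20/5.678 = 3.522

3.52 m²·K/W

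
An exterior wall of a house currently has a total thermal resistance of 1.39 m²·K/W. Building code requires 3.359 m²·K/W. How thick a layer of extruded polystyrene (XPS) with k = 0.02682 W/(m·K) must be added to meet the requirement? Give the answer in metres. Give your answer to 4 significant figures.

ΔR = 3.359 − 1.39 = 1.969 m²·K/W
L = ΔR × k = 1.969 × 0.02682 = 0.052809 m

0.05281 m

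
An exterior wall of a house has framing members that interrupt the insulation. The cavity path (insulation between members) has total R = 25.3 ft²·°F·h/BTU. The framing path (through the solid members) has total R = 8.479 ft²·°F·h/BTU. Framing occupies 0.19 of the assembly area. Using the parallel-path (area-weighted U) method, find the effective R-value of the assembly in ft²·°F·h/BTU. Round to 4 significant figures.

18.37 ft²·°F·h/BTU

U_eff = 0.81/25.3 + 0.19/8.479 = 0.032016 + 0.022408 = 0.054424
R_eff = 1/U_eff = 18.374 ft²·°F·h/BTU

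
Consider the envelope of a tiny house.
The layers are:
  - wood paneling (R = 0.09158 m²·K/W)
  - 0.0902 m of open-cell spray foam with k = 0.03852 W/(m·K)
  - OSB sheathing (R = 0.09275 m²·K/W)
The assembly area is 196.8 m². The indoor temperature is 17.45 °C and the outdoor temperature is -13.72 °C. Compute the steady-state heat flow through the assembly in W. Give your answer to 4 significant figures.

2428 W

0.0902/0.03852 = 2.3416
R_total = 0.09158 + 2.3416 + 0.09275 = 2.526 m²·K/W
Q = A·ΔT/R = 196.8 × (17.45 − (-13.72)) / 2.526 = 2428.5 W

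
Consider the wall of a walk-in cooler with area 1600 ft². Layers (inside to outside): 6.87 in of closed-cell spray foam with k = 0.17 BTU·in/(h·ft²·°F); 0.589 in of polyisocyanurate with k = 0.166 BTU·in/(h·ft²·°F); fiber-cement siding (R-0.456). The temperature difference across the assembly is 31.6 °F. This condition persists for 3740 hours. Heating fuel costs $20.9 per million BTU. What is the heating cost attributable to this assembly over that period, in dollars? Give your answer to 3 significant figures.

89.0 dollars

6.87/0.17 = 40.41
0.589/0.166 = 3.548
R_total = 40.41 + 3.548 + 0.456 = 44.42 ft²·°F·h/BTU
Q = 1600 × 31.6 / 44.42 = 1138 BTU/h
E = 1138 × 3740 = 4257000 BTU
Cost = 4257000/10⁶ × 20.9 = $88.98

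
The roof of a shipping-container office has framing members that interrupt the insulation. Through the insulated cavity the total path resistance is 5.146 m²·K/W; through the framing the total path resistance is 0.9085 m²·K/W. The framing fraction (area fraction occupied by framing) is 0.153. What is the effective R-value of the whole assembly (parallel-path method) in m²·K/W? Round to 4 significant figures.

3.003 m²·K/W

U_eff = 0.847/5.146 + 0.153/0.9085 = 0.16459 + 0.16841 = 0.333
R_eff = 1/U_eff = 3.003 m²·K/W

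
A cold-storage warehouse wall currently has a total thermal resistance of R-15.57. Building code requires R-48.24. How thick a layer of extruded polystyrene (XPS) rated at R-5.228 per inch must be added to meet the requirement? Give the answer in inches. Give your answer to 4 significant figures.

ΔR = 48.24 − 15.57 = 32.67 ft²·°F·h/BTU
L = ΔR / (R/in) = 32.67/5.228 = 6.249 in

6.249 in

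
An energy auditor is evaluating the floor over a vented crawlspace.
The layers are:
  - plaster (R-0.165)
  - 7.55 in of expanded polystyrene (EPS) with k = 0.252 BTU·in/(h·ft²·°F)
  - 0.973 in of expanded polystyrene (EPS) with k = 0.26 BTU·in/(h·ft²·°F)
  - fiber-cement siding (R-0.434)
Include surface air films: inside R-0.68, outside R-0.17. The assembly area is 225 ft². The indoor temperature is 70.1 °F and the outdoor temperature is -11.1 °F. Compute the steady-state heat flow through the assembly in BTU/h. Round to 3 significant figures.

520 BTU/h

7.55/0.252 = 29.96
0.973/0.26 = 3.742
R_total = 0.68 + 0.165 + 29.96 + 3.742 + 0.434 + 0.17 = 35.15 ft²·°F·h/BTU
Q = A·ΔT/R = 225 × (70.1 − (-11.1)) / 35.15 = 519.7 BTU/h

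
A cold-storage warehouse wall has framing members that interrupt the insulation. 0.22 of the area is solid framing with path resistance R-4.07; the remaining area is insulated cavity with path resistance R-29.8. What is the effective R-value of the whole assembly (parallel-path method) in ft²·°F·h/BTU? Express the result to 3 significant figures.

U_eff = 0.78/29.8 + 0.22/4.07 = 0.02617 + 0.05405 = 0.08023
R_eff = 1/U_eff = 12.46 ft²·°F·h/BTU

12.5 ft²·°F·h/BTU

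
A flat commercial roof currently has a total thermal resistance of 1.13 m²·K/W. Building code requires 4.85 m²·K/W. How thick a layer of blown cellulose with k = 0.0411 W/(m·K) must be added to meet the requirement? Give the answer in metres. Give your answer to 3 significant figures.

0.153 m

ΔR = 4.85 − 1.13 = 3.72 m²·K/W
L = ΔR × k = 3.72 × 0.0411 = 0.1529 m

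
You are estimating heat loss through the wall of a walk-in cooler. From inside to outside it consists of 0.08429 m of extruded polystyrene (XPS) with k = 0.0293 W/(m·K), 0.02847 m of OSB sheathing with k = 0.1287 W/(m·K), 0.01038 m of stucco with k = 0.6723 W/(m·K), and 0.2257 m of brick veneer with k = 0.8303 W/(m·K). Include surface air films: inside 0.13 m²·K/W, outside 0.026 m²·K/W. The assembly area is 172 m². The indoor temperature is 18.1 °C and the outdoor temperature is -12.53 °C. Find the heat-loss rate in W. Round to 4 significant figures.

1488 W

0.08429/0.0293 = 2.8768
0.02847/0.1287 = 0.22121
0.01038/0.6723 = 0.01544
0.2257/0.8303 = 0.27183
R_total = 0.13 + 2.8768 + 0.22121 + 0.01544 + 0.27183 + 0.026 = 3.5413 m²·K/W
Q = A·ΔT/R = 172 × (18.1 − (-12.53)) / 3.5413 = 1487.7 W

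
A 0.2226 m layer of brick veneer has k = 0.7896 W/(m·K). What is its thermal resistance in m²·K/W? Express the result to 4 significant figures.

0.2819 m²·K/W

R = L/k = 0.2226/0.7896 = 0.28191 m²·K/W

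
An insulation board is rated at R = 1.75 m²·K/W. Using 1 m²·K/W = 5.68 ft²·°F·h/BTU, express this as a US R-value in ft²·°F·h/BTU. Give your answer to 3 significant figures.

R_US = 1.75 × 5.68 = 9.94

9.94 ft²·°F·h/BTU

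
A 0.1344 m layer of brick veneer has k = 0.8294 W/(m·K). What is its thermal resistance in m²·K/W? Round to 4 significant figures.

R = L/k = 0.1344/0.8294 = 0.16204 m²·K/W

0.1620 m²·K/W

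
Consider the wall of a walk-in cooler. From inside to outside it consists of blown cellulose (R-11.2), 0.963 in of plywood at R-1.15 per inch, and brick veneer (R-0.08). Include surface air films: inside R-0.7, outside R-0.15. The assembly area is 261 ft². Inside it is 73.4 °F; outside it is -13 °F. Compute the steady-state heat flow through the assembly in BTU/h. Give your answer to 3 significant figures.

0.963 × 1.15 = 1.107
R_total = 0.7 + 11.2 + 1.107 + 0.08 + 0.15 = 13.24 ft²·°F·h/BTU
Q = A·ΔT/R = 261 × (73.4 − (-13)) / 13.24 = 1704 BTU/h

1700 BTU/h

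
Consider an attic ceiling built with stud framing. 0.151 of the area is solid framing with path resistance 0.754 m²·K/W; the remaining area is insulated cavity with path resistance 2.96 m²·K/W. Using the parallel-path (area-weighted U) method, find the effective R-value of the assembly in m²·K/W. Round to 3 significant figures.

U_eff = 0.849/2.96 + 0.151/0.754 = 0.2868 + 0.2003 = 0.4871
R_eff = 1/U_eff = 2.053 m²·K/W

2.05 m²·K/W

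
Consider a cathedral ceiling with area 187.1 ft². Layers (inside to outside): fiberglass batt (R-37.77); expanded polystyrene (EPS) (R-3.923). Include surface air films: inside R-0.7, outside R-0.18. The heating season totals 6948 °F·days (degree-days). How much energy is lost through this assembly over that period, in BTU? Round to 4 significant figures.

R_total = 0.7 + 37.77 + 3.923 + 0.18 = 42.573 ft²·°F·h/BTU
E = A × HDD × 24 / R = 187.1 × 6948 × 24 / 42.573 = 732840 BTU

732800 BTU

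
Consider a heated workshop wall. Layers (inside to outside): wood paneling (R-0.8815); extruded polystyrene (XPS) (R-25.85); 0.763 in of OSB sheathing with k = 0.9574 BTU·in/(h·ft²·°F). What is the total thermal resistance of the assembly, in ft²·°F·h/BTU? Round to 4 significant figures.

27.53 ft²·°F·h/BTU

0.763/0.9574 = 0.79695
R_total = 0.8815 + 25.85 + 0.79695 = 27.528 ft²·°F·h/BTU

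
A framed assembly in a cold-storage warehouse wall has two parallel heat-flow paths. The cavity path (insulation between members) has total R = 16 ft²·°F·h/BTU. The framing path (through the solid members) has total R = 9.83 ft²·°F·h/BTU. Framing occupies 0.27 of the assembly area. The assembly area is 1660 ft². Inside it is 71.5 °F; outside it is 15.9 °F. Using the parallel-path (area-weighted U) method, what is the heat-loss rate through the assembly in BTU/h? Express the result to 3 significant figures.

6750 BTU/h

U_eff = 0.73/16 + 0.27/9.83 = 0.04562 + 0.02747 = 0.07309
R_eff = 1/U_eff = 13.68 ft²·°F·h/BTU
Q = 1660 × (71.5 − 15.9) / 13.68 = 6746 BTU/h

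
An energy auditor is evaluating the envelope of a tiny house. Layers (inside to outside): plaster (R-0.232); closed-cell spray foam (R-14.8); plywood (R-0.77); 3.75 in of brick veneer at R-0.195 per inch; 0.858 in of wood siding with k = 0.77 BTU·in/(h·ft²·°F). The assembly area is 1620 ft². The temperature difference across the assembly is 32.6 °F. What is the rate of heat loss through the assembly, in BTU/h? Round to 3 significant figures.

2990 BTU/h

3.75 × 0.195 = 0.7313
0.858/0.77 = 1.114
R_total = 0.232 + 14.8 + 0.77 + 0.7313 + 1.114 = 17.65 ft²·°F·h/BTU
Q = A·ΔT/R = 1620 × 32.6 / 17.65 = 2993 BTU/h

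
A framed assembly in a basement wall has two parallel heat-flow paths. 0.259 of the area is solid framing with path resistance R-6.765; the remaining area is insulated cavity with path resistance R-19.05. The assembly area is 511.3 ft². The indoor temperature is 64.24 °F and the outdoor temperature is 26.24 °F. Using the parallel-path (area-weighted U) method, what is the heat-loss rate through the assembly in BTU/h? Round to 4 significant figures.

U_eff = 0.741/19.05 + 0.259/6.765 = 0.038898 + 0.038285 = 0.077183
R_eff = 1/U_eff = 12.956 ft²·°F·h/BTU
Q = 511.3 × (64.24 − 26.24) / 12.956 = 1499.6 BTU/h

1500 BTU/h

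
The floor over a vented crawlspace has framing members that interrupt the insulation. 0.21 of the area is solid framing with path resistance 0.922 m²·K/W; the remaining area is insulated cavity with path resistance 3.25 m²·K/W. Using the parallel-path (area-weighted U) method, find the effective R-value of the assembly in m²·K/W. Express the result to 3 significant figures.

2.12 m²·K/W

U_eff = 0.79/3.25 + 0.21/0.922 = 0.2431 + 0.2278 = 0.4708
R_eff = 1/U_eff = 2.124 m²·K/W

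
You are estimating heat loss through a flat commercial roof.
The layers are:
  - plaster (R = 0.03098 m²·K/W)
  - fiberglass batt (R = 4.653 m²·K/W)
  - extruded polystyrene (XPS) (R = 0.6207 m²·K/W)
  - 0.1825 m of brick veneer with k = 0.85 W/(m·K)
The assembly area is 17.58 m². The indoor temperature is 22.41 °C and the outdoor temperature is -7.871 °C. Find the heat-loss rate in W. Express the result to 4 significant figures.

0.1825/0.85 = 0.21471
R_total = 0.03098 + 4.653 + 0.6207 + 0.21471 = 5.5194 m²·K/W
Q = A·ΔT/R = 17.58 × (22.41 − (-7.871)) / 5.5194 = 96.449 W

96.45 W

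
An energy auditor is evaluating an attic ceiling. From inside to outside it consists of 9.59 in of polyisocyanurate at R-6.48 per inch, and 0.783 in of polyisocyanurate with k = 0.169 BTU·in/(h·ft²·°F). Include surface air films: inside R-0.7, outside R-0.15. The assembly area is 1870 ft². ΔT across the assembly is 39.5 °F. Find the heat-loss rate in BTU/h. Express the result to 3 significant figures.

1090 BTU/h

9.59 × 6.48 = 62.14
0.783/0.169 = 4.633
R_total = 0.7 + 62.14 + 4.633 + 0.15 = 67.63 ft²·°F·h/BTU
Q = A·ΔT/R = 1870 × 39.5 / 67.63 = 1092 BTU/h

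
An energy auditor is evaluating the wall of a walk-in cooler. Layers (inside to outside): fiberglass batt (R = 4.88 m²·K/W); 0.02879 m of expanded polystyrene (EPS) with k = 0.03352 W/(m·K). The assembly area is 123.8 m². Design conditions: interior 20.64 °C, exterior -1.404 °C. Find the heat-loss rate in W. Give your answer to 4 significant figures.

475.5 W

0.02879/0.03352 = 0.85889
R_total = 4.88 + 0.85889 = 5.7389 m²·K/W
Q = A·ΔT/R = 123.8 × (20.64 − (-1.404)) / 5.7389 = 475.54 W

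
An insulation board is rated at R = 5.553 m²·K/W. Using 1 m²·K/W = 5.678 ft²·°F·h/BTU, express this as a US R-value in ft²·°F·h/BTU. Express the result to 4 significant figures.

31.53 ft²·°F·h/BTU

R_US = 5.553 × 5.678 = 31.53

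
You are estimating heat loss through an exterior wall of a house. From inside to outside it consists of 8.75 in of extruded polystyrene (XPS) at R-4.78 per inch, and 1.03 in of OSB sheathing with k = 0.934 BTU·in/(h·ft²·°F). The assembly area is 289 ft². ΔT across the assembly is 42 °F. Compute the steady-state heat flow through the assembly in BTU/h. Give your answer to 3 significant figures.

8.75 × 4.78 = 41.83
1.03/0.934 = 1.103
R_total = 41.83 + 1.103 = 42.93 ft²·°F·h/BTU
Q = A·ΔT/R = 289 × 42 / 42.93 = 282.8 BTU/h

283 BTU/h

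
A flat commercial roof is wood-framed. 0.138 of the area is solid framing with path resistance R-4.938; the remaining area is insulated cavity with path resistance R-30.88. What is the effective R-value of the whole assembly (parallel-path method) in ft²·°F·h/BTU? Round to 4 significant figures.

17.90 ft²·°F·h/BTU

U_eff = 0.862/30.88 + 0.138/4.938 = 0.027915 + 0.027947 = 0.055861
R_eff = 1/U_eff = 17.902 ft²·°F·h/BTU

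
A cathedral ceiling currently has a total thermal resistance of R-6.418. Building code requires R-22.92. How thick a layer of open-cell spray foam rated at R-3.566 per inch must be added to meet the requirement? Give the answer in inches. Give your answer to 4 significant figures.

4.628 in

ΔR = 22.92 − 6.418 = 16.502 ft²·°F·h/BTU
L = ΔR / (R/in) = 16.502/3.566 = 4.6276 in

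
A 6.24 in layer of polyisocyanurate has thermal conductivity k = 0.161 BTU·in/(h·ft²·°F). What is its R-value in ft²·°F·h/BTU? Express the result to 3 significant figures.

R = L/k = 6.24/0.161 = 38.76 ft²·°F·h/BTU

38.8 ft²·°F·h/BTU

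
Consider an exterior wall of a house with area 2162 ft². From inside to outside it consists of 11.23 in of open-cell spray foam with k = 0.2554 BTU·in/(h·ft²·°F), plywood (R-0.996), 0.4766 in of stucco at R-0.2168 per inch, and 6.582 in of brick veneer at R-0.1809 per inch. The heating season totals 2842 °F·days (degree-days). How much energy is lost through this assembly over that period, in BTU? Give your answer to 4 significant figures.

11.23/0.2554 = 43.97
0.4766 × 0.2168 = 0.10333
6.582 × 0.1809 = 1.1907
R_total = 43.97 + 0.996 + 0.10333 + 1.1907 = 46.26 ft²·°F·h/BTU
E = A × HDD × 24 / R = 2162 × 2842 × 24 / 46.26 = 3187700 BTU

3188000 BTU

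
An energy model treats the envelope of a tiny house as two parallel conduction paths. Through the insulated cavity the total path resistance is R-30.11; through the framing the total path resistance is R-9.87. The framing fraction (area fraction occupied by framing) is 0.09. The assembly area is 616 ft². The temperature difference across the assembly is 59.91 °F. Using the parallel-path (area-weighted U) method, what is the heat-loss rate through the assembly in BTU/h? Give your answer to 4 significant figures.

U_eff = 0.91/30.11 + 0.09/9.87 = 0.030223 + 0.0091185 = 0.039341
R_eff = 1/U_eff = 25.419 ft²·°F·h/BTU
Q = 616 × 59.91 / 25.419 = 1451.9 BTU/h

1452 BTU/h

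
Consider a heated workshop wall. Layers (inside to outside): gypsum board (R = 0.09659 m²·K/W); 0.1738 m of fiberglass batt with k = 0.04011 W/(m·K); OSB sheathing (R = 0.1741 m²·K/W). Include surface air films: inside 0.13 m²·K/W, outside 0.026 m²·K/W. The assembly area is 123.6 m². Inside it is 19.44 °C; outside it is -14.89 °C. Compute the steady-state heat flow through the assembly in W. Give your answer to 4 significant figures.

0.1738/0.04011 = 4.3331
R_total = 0.13 + 0.09659 + 4.3331 + 0.1741 + 0.026 = 4.7598 m²·K/W
Q = A·ΔT/R = 123.6 × (19.44 − (-14.89)) / 4.7598 = 891.47 W

891.5 W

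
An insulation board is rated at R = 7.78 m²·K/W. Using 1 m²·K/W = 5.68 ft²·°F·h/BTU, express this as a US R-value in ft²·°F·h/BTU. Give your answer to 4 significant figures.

44.19 ft²·°F·h/BTU

R_US = 7.78 × 5.68 = 44.19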